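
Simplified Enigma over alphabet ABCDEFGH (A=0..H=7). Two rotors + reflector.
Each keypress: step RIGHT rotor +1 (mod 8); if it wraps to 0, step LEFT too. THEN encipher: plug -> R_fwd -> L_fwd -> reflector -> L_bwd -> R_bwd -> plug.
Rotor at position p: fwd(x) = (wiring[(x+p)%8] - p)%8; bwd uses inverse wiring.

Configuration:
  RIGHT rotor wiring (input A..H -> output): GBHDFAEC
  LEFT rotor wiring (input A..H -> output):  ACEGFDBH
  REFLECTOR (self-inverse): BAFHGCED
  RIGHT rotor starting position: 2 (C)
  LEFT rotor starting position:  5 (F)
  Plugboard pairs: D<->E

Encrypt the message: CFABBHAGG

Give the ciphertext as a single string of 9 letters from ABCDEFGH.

Answer: FGCHFCBCA

Derivation:
Char 1 ('C'): step: R->3, L=5; C->plug->C->R->F->L->H->refl->D->L'->D->R'->F->plug->F
Char 2 ('F'): step: R->4, L=5; F->plug->F->R->F->L->H->refl->D->L'->D->R'->G->plug->G
Char 3 ('A'): step: R->5, L=5; A->plug->A->R->D->L->D->refl->H->L'->F->R'->C->plug->C
Char 4 ('B'): step: R->6, L=5; B->plug->B->R->E->L->F->refl->C->L'->C->R'->H->plug->H
Char 5 ('B'): step: R->7, L=5; B->plug->B->R->H->L->A->refl->B->L'->G->R'->F->plug->F
Char 6 ('H'): step: R->0, L->6 (L advanced); H->plug->H->R->C->L->C->refl->F->L'->H->R'->C->plug->C
Char 7 ('A'): step: R->1, L=6; A->plug->A->R->A->L->D->refl->H->L'->G->R'->B->plug->B
Char 8 ('G'): step: R->2, L=6; G->plug->G->R->E->L->G->refl->E->L'->D->R'->C->plug->C
Char 9 ('G'): step: R->3, L=6; G->plug->G->R->G->L->H->refl->D->L'->A->R'->A->plug->A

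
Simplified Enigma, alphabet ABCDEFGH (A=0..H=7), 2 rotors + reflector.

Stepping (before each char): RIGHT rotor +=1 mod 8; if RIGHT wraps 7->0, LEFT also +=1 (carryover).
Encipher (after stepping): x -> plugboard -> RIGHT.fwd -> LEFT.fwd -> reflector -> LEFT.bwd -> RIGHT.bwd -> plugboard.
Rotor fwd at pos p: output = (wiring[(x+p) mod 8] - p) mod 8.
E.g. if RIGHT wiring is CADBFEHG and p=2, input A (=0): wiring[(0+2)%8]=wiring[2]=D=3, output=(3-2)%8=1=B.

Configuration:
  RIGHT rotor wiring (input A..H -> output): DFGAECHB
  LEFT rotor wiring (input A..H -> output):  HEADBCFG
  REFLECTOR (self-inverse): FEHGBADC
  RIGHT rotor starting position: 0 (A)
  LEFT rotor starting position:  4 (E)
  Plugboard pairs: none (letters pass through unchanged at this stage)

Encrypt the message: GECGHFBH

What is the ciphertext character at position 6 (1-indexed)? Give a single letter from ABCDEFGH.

Char 1 ('G'): step: R->1, L=4; G->plug->G->R->A->L->F->refl->A->L'->F->R'->B->plug->B
Char 2 ('E'): step: R->2, L=4; E->plug->E->R->F->L->A->refl->F->L'->A->R'->D->plug->D
Char 3 ('C'): step: R->3, L=4; C->plug->C->R->H->L->H->refl->C->L'->D->R'->H->plug->H
Char 4 ('G'): step: R->4, L=4; G->plug->G->R->C->L->B->refl->E->L'->G->R'->B->plug->B
Char 5 ('H'): step: R->5, L=4; H->plug->H->R->H->L->H->refl->C->L'->D->R'->G->plug->G
Char 6 ('F'): step: R->6, L=4; F->plug->F->R->C->L->B->refl->E->L'->G->R'->G->plug->G

G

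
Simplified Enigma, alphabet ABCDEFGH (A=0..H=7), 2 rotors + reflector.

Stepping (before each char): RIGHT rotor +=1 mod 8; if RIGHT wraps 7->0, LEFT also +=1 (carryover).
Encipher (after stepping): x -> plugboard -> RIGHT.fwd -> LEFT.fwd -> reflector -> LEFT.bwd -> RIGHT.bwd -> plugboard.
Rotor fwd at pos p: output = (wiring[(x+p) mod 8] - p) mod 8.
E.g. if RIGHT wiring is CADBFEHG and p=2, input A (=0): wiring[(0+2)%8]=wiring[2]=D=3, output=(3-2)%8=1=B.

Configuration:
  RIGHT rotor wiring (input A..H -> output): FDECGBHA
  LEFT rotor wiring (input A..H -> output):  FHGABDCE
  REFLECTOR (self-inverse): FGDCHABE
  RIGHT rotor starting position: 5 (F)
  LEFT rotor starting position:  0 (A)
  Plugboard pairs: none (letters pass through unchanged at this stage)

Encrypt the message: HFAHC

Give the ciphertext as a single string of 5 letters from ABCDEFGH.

Answer: GAHFF

Derivation:
Char 1 ('H'): step: R->6, L=0; H->plug->H->R->D->L->A->refl->F->L'->A->R'->G->plug->G
Char 2 ('F'): step: R->7, L=0; F->plug->F->R->H->L->E->refl->H->L'->B->R'->A->plug->A
Char 3 ('A'): step: R->0, L->1 (L advanced); A->plug->A->R->F->L->B->refl->G->L'->A->R'->H->plug->H
Char 4 ('H'): step: R->1, L=1; H->plug->H->R->E->L->C->refl->D->L'->G->R'->F->plug->F
Char 5 ('C'): step: R->2, L=1; C->plug->C->R->E->L->C->refl->D->L'->G->R'->F->plug->F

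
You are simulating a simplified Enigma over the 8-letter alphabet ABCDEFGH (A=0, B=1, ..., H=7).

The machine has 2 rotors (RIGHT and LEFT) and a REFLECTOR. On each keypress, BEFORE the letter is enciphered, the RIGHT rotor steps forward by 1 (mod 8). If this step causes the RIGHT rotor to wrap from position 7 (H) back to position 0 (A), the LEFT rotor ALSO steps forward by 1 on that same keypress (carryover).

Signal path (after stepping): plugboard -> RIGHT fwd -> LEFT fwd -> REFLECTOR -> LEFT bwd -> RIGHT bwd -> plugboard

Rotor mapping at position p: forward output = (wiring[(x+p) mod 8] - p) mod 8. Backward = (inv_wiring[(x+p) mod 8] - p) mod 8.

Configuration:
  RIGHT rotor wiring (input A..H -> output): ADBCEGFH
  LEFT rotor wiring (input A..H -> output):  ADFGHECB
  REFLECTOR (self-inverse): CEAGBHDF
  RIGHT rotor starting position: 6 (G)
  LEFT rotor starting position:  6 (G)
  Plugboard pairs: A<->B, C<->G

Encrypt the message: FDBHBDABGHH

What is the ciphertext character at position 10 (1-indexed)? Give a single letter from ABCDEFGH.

Char 1 ('F'): step: R->7, L=6; F->plug->F->R->F->L->A->refl->C->L'->C->R'->D->plug->D
Char 2 ('D'): step: R->0, L->7 (L advanced); D->plug->D->R->C->L->E->refl->B->L'->B->R'->C->plug->G
Char 3 ('B'): step: R->1, L=7; B->plug->A->R->C->L->E->refl->B->L'->B->R'->C->plug->G
Char 4 ('H'): step: R->2, L=7; H->plug->H->R->B->L->B->refl->E->L'->C->R'->C->plug->G
Char 5 ('B'): step: R->3, L=7; B->plug->A->R->H->L->D->refl->G->L'->D->R'->C->plug->G
Char 6 ('D'): step: R->4, L=7; D->plug->D->R->D->L->G->refl->D->L'->H->R'->F->plug->F
Char 7 ('A'): step: R->5, L=7; A->plug->B->R->A->L->C->refl->A->L'->F->R'->G->plug->C
Char 8 ('B'): step: R->6, L=7; B->plug->A->R->H->L->D->refl->G->L'->D->R'->E->plug->E
Char 9 ('G'): step: R->7, L=7; G->plug->C->R->E->L->H->refl->F->L'->G->R'->H->plug->H
Char 10 ('H'): step: R->0, L->0 (L advanced); H->plug->H->R->H->L->B->refl->E->L'->F->R'->G->plug->C

C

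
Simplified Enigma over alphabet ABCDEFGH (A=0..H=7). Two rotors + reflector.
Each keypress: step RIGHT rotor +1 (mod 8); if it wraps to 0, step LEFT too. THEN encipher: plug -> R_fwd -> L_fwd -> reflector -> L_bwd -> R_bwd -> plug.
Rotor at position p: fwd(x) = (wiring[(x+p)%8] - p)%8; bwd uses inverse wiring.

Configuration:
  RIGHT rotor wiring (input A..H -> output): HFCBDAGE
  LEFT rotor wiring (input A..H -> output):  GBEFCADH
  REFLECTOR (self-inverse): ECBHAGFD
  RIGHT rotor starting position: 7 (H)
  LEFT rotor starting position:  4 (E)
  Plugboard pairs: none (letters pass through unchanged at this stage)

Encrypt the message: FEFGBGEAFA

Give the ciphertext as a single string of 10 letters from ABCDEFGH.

Char 1 ('F'): step: R->0, L->5 (L advanced); F->plug->F->R->A->L->D->refl->H->L'->F->R'->B->plug->B
Char 2 ('E'): step: R->1, L=5; E->plug->E->R->H->L->F->refl->G->L'->B->R'->B->plug->B
Char 3 ('F'): step: R->2, L=5; F->plug->F->R->C->L->C->refl->B->L'->D->R'->H->plug->H
Char 4 ('G'): step: R->3, L=5; G->plug->G->R->C->L->C->refl->B->L'->D->R'->D->plug->D
Char 5 ('B'): step: R->4, L=5; B->plug->B->R->E->L->E->refl->A->L'->G->R'->G->plug->G
Char 6 ('G'): step: R->5, L=5; G->plug->G->R->E->L->E->refl->A->L'->G->R'->H->plug->H
Char 7 ('E'): step: R->6, L=5; E->plug->E->R->E->L->E->refl->A->L'->G->R'->B->plug->B
Char 8 ('A'): step: R->7, L=5; A->plug->A->R->F->L->H->refl->D->L'->A->R'->B->plug->B
Char 9 ('F'): step: R->0, L->6 (L advanced); F->plug->F->R->A->L->F->refl->G->L'->E->R'->H->plug->H
Char 10 ('A'): step: R->1, L=6; A->plug->A->R->E->L->G->refl->F->L'->A->R'->C->plug->C

Answer: BBHDGHBBHC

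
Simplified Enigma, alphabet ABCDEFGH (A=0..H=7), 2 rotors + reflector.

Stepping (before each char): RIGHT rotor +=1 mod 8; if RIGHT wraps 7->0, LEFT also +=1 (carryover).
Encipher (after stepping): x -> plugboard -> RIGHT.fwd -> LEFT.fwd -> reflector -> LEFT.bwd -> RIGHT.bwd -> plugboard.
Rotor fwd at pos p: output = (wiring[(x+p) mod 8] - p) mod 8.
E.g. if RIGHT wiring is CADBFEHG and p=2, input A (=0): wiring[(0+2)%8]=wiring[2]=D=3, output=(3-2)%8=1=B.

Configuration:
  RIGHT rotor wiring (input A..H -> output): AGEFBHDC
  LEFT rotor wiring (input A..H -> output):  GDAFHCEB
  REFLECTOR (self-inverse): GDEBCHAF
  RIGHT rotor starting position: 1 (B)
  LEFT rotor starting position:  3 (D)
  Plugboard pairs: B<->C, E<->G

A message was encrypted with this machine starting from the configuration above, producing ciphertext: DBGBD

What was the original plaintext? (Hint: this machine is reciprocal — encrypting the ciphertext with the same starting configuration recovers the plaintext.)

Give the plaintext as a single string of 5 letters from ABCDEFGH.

Answer: CCDDH

Derivation:
Char 1 ('D'): step: R->2, L=3; D->plug->D->R->F->L->D->refl->B->L'->D->R'->B->plug->C
Char 2 ('B'): step: R->3, L=3; B->plug->C->R->E->L->G->refl->A->L'->G->R'->B->plug->C
Char 3 ('G'): step: R->4, L=3; G->plug->E->R->E->L->G->refl->A->L'->G->R'->D->plug->D
Char 4 ('B'): step: R->5, L=3; B->plug->C->R->F->L->D->refl->B->L'->D->R'->D->plug->D
Char 5 ('D'): step: R->6, L=3; D->plug->D->R->A->L->C->refl->E->L'->B->R'->H->plug->H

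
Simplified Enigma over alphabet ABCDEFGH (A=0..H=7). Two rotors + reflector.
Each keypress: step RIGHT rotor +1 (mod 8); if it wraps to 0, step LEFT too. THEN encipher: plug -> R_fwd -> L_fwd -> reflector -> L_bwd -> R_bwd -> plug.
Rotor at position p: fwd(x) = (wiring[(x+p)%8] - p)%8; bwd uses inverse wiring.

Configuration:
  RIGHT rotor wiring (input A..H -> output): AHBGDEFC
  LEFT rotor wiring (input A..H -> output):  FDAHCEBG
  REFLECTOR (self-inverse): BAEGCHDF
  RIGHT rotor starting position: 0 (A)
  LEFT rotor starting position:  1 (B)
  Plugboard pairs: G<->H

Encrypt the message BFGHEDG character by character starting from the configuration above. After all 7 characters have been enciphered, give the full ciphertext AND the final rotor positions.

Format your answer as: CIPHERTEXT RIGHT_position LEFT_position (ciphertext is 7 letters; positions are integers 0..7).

Answer: GACFFGB 7 1

Derivation:
Char 1 ('B'): step: R->1, L=1; B->plug->B->R->A->L->C->refl->E->L'->H->R'->H->plug->G
Char 2 ('F'): step: R->2, L=1; F->plug->F->R->A->L->C->refl->E->L'->H->R'->A->plug->A
Char 3 ('G'): step: R->3, L=1; G->plug->H->R->G->L->F->refl->H->L'->B->R'->C->plug->C
Char 4 ('H'): step: R->4, L=1; H->plug->G->R->F->L->A->refl->B->L'->D->R'->F->plug->F
Char 5 ('E'): step: R->5, L=1; E->plug->E->R->C->L->G->refl->D->L'->E->R'->F->plug->F
Char 6 ('D'): step: R->6, L=1; D->plug->D->R->B->L->H->refl->F->L'->G->R'->H->plug->G
Char 7 ('G'): step: R->7, L=1; G->plug->H->R->G->L->F->refl->H->L'->B->R'->B->plug->B
Final: ciphertext=GACFFGB, RIGHT=7, LEFT=1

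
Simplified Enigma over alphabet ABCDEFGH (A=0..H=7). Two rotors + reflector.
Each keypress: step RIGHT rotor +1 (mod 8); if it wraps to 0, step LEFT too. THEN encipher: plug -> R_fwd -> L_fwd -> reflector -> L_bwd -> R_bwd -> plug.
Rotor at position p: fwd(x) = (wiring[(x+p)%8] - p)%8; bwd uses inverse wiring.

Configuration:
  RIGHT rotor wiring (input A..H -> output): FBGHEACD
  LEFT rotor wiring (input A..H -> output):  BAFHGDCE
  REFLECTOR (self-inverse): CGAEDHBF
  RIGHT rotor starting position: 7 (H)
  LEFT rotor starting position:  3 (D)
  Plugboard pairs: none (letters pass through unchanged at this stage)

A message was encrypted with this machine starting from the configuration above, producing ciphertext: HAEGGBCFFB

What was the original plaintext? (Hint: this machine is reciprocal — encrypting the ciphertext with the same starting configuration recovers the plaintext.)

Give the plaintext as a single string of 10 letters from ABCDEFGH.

Char 1 ('H'): step: R->0, L->4 (L advanced); H->plug->H->R->D->L->A->refl->C->L'->A->R'->F->plug->F
Char 2 ('A'): step: R->1, L=4; A->plug->A->R->A->L->C->refl->A->L'->D->R'->D->plug->D
Char 3 ('E'): step: R->2, L=4; E->plug->E->R->A->L->C->refl->A->L'->D->R'->G->plug->G
Char 4 ('G'): step: R->3, L=4; G->plug->G->R->G->L->B->refl->G->L'->C->R'->F->plug->F
Char 5 ('G'): step: R->4, L=4; G->plug->G->R->C->L->G->refl->B->L'->G->R'->C->plug->C
Char 6 ('B'): step: R->5, L=4; B->plug->B->R->F->L->E->refl->D->L'->H->R'->H->plug->H
Char 7 ('C'): step: R->6, L=4; C->plug->C->R->H->L->D->refl->E->L'->F->R'->B->plug->B
Char 8 ('F'): step: R->7, L=4; F->plug->F->R->F->L->E->refl->D->L'->H->R'->D->plug->D
Char 9 ('F'): step: R->0, L->5 (L advanced); F->plug->F->R->A->L->G->refl->B->L'->H->R'->D->plug->D
Char 10 ('B'): step: R->1, L=5; B->plug->B->R->F->L->A->refl->C->L'->G->R'->C->plug->C

Answer: FDGFCHBDDC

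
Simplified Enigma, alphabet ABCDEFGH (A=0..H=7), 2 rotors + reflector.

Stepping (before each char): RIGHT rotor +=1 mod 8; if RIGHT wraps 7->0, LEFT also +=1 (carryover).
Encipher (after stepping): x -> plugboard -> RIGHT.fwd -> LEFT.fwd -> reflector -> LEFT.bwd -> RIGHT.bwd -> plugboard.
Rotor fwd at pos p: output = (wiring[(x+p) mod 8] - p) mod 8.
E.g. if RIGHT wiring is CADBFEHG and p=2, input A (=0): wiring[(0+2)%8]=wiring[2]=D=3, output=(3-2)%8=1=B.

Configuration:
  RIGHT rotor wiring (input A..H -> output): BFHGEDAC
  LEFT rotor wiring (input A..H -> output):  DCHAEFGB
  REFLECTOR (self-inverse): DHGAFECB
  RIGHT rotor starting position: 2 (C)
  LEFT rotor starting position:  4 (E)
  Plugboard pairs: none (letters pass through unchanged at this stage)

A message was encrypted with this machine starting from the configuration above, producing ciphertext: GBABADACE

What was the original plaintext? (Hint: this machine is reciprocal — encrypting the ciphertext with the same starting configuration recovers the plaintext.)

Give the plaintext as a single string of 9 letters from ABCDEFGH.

Char 1 ('G'): step: R->3, L=4; G->plug->G->R->C->L->C->refl->G->L'->F->R'->D->plug->D
Char 2 ('B'): step: R->4, L=4; B->plug->B->R->H->L->E->refl->F->L'->D->R'->G->plug->G
Char 3 ('A'): step: R->5, L=4; A->plug->A->R->G->L->D->refl->A->L'->A->R'->E->plug->E
Char 4 ('B'): step: R->6, L=4; B->plug->B->R->E->L->H->refl->B->L'->B->R'->E->plug->E
Char 5 ('A'): step: R->7, L=4; A->plug->A->R->D->L->F->refl->E->L'->H->R'->E->plug->E
Char 6 ('D'): step: R->0, L->5 (L advanced); D->plug->D->R->G->L->D->refl->A->L'->A->R'->G->plug->G
Char 7 ('A'): step: R->1, L=5; A->plug->A->R->E->L->F->refl->E->L'->C->R'->E->plug->E
Char 8 ('C'): step: R->2, L=5; C->plug->C->R->C->L->E->refl->F->L'->E->R'->B->plug->B
Char 9 ('E'): step: R->3, L=5; E->plug->E->R->H->L->H->refl->B->L'->B->R'->B->plug->B

Answer: DGEEEGEBB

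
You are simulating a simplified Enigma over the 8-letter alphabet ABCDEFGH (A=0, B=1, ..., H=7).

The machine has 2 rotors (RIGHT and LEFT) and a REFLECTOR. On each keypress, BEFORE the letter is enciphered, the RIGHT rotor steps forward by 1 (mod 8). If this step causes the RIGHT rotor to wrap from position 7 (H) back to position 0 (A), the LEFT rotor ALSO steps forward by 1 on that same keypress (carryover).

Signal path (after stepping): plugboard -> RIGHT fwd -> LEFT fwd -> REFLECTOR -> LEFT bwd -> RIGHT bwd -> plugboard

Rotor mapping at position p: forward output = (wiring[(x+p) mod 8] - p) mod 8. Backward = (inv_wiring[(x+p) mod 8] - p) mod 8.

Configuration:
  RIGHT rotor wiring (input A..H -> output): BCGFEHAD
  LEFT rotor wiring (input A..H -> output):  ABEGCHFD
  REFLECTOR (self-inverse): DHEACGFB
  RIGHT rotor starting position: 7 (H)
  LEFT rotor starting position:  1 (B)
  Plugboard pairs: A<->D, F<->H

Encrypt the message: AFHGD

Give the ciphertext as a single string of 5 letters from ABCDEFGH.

Char 1 ('A'): step: R->0, L->2 (L advanced); A->plug->D->R->F->L->B->refl->H->L'->H->R'->F->plug->H
Char 2 ('F'): step: R->1, L=2; F->plug->H->R->A->L->C->refl->E->L'->B->R'->A->plug->D
Char 3 ('H'): step: R->2, L=2; H->plug->F->R->B->L->E->refl->C->L'->A->R'->H->plug->F
Char 4 ('G'): step: R->3, L=2; G->plug->G->R->H->L->H->refl->B->L'->F->R'->D->plug->A
Char 5 ('D'): step: R->4, L=2; D->plug->A->R->A->L->C->refl->E->L'->B->R'->H->plug->F

Answer: HDFAF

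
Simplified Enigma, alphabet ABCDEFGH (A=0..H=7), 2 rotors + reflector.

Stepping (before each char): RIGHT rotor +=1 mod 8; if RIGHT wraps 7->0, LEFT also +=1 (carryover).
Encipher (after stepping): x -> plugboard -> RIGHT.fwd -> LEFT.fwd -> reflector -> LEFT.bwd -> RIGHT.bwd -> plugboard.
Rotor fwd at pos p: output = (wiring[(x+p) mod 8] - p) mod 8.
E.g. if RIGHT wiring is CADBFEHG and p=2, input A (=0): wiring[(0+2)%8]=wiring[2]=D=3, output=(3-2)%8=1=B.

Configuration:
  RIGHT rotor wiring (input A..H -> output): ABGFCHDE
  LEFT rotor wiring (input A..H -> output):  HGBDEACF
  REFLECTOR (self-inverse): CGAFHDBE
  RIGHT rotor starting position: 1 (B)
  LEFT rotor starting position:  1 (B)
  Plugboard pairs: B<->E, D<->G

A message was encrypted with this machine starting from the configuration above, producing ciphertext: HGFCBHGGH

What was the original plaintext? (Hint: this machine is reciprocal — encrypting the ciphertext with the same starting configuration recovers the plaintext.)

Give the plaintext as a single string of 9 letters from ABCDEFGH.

Char 1 ('H'): step: R->2, L=1; H->plug->H->R->H->L->G->refl->B->L'->F->R'->D->plug->G
Char 2 ('G'): step: R->3, L=1; G->plug->D->R->A->L->F->refl->D->L'->D->R'->H->plug->H
Char 3 ('F'): step: R->4, L=1; F->plug->F->R->F->L->B->refl->G->L'->H->R'->C->plug->C
Char 4 ('C'): step: R->5, L=1; C->plug->C->R->H->L->G->refl->B->L'->F->R'->H->plug->H
Char 5 ('B'): step: R->6, L=1; B->plug->E->R->A->L->F->refl->D->L'->D->R'->D->plug->G
Char 6 ('H'): step: R->7, L=1; H->plug->H->R->E->L->H->refl->E->L'->G->R'->E->plug->B
Char 7 ('G'): step: R->0, L->2 (L advanced); G->plug->D->R->F->L->D->refl->F->L'->G->R'->C->plug->C
Char 8 ('G'): step: R->1, L=2; G->plug->D->R->B->L->B->refl->G->L'->D->R'->G->plug->D
Char 9 ('H'): step: R->2, L=2; H->plug->H->R->H->L->E->refl->H->L'->A->R'->C->plug->C

Answer: GHCHGBCDC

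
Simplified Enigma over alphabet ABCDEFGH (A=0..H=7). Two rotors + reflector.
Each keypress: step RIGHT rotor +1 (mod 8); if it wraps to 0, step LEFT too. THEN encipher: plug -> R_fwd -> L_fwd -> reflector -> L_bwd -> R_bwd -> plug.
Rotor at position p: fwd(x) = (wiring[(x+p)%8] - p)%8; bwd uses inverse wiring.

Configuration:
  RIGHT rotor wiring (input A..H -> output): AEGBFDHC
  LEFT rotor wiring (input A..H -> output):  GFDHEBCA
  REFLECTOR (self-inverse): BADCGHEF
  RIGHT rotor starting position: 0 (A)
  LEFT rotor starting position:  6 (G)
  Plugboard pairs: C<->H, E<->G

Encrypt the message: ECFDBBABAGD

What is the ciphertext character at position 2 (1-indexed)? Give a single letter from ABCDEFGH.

Char 1 ('E'): step: R->1, L=6; E->plug->G->R->B->L->C->refl->D->L'->H->R'->H->plug->C
Char 2 ('C'): step: R->2, L=6; C->plug->H->R->C->L->A->refl->B->L'->F->R'->E->plug->G

G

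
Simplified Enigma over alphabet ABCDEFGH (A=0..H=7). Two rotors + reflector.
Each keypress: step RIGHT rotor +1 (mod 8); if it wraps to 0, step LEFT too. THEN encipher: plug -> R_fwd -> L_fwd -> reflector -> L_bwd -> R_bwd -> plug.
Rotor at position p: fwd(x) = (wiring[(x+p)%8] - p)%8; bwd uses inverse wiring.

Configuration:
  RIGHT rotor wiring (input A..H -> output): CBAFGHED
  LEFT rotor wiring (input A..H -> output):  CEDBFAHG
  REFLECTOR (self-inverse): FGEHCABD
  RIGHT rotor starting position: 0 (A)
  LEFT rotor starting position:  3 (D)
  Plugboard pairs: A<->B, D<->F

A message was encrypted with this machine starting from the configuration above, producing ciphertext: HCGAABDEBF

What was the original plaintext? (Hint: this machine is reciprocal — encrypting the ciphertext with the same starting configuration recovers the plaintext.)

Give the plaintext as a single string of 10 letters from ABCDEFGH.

Answer: DFEHBGCBCH

Derivation:
Char 1 ('H'): step: R->1, L=3; H->plug->H->R->B->L->C->refl->E->L'->D->R'->F->plug->D
Char 2 ('C'): step: R->2, L=3; C->plug->C->R->E->L->D->refl->H->L'->F->R'->D->plug->F
Char 3 ('G'): step: R->3, L=3; G->plug->G->R->G->L->B->refl->G->L'->A->R'->E->plug->E
Char 4 ('A'): step: R->4, L=3; A->plug->B->R->D->L->E->refl->C->L'->B->R'->H->plug->H
Char 5 ('A'): step: R->5, L=3; A->plug->B->R->H->L->A->refl->F->L'->C->R'->A->plug->B
Char 6 ('B'): step: R->6, L=3; B->plug->A->R->G->L->B->refl->G->L'->A->R'->G->plug->G
Char 7 ('D'): step: R->7, L=3; D->plug->F->R->H->L->A->refl->F->L'->C->R'->C->plug->C
Char 8 ('E'): step: R->0, L->4 (L advanced); E->plug->E->R->G->L->H->refl->D->L'->C->R'->A->plug->B
Char 9 ('B'): step: R->1, L=4; B->plug->A->R->A->L->B->refl->G->L'->E->R'->C->plug->C
Char 10 ('F'): step: R->2, L=4; F->plug->D->R->F->L->A->refl->F->L'->H->R'->H->plug->H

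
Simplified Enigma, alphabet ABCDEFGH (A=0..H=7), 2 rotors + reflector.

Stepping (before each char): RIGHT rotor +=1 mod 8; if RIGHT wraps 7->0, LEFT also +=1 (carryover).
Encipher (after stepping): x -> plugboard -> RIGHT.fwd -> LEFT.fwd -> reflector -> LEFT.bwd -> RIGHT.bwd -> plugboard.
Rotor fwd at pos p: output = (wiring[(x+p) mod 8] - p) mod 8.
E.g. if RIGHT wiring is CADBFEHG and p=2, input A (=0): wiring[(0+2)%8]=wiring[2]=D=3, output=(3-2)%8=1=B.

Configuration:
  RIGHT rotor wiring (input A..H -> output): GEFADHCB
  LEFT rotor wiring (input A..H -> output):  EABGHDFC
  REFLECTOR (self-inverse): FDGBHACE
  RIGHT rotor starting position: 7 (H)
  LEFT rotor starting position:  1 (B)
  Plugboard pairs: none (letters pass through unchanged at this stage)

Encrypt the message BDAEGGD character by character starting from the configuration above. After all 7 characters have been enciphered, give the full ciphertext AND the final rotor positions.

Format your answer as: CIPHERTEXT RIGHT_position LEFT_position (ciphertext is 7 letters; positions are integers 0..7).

Char 1 ('B'): step: R->0, L->2 (L advanced); B->plug->B->R->E->L->D->refl->B->L'->D->R'->E->plug->E
Char 2 ('D'): step: R->1, L=2; D->plug->D->R->C->L->F->refl->A->L'->F->R'->H->plug->H
Char 3 ('A'): step: R->2, L=2; A->plug->A->R->D->L->B->refl->D->L'->E->R'->G->plug->G
Char 4 ('E'): step: R->3, L=2; E->plug->E->R->G->L->C->refl->G->L'->H->R'->D->plug->D
Char 5 ('G'): step: R->4, L=2; G->plug->G->R->B->L->E->refl->H->L'->A->R'->F->plug->F
Char 6 ('G'): step: R->5, L=2; G->plug->G->R->D->L->B->refl->D->L'->E->R'->C->plug->C
Char 7 ('D'): step: R->6, L=2; D->plug->D->R->G->L->C->refl->G->L'->H->R'->E->plug->E
Final: ciphertext=EHGDFCE, RIGHT=6, LEFT=2

Answer: EHGDFCE 6 2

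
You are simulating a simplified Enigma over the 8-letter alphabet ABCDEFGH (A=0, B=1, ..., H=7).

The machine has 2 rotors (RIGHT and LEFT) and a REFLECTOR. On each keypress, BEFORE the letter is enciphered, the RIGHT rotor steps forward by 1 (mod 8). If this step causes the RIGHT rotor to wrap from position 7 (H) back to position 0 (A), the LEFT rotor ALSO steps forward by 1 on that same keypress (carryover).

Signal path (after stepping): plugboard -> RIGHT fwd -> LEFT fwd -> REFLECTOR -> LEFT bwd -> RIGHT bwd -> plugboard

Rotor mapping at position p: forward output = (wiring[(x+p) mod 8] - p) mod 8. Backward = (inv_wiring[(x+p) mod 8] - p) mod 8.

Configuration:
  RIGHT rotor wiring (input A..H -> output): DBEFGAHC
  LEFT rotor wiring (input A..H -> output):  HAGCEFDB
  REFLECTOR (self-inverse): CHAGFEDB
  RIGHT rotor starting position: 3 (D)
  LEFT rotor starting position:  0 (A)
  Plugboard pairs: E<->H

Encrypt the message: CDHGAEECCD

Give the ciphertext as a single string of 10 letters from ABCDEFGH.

Char 1 ('C'): step: R->4, L=0; C->plug->C->R->D->L->C->refl->A->L'->B->R'->H->plug->E
Char 2 ('D'): step: R->5, L=0; D->plug->D->R->G->L->D->refl->G->L'->C->R'->B->plug->B
Char 3 ('H'): step: R->6, L=0; H->plug->E->R->G->L->D->refl->G->L'->C->R'->H->plug->E
Char 4 ('G'): step: R->7, L=0; G->plug->G->R->B->L->A->refl->C->L'->D->R'->A->plug->A
Char 5 ('A'): step: R->0, L->1 (L advanced); A->plug->A->R->D->L->D->refl->G->L'->H->R'->G->plug->G
Char 6 ('E'): step: R->1, L=1; E->plug->H->R->C->L->B->refl->H->L'->A->R'->A->plug->A
Char 7 ('E'): step: R->2, L=1; E->plug->H->R->H->L->G->refl->D->L'->D->R'->B->plug->B
Char 8 ('C'): step: R->3, L=1; C->plug->C->R->F->L->C->refl->A->L'->G->R'->G->plug->G
Char 9 ('C'): step: R->4, L=1; C->plug->C->R->D->L->D->refl->G->L'->H->R'->E->plug->H
Char 10 ('D'): step: R->5, L=1; D->plug->D->R->G->L->A->refl->C->L'->F->R'->C->plug->C

Answer: EBEAGABGHC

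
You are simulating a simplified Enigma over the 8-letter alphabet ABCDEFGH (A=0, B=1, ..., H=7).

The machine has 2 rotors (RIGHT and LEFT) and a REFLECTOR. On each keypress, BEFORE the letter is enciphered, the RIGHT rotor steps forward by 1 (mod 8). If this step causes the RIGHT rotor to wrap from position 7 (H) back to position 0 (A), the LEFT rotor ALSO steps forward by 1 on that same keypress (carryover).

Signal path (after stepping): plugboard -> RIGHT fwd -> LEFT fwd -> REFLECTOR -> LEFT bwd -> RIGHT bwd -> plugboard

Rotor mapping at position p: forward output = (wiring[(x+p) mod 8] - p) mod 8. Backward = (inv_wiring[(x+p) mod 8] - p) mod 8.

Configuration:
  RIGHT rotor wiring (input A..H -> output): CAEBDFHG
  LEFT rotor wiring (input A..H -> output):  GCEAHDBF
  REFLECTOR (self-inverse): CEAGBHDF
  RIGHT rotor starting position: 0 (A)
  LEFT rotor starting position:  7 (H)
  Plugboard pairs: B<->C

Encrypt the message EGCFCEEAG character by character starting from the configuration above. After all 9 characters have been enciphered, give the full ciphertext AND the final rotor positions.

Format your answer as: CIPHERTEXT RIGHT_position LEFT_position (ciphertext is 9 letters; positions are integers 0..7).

Char 1 ('E'): step: R->1, L=7; E->plug->E->R->E->L->B->refl->E->L'->G->R'->F->plug->F
Char 2 ('G'): step: R->2, L=7; G->plug->G->R->A->L->G->refl->D->L'->C->R'->A->plug->A
Char 3 ('C'): step: R->3, L=7; C->plug->B->R->A->L->G->refl->D->L'->C->R'->C->plug->B
Char 4 ('F'): step: R->4, L=7; F->plug->F->R->E->L->B->refl->E->L'->G->R'->E->plug->E
Char 5 ('C'): step: R->5, L=7; C->plug->B->R->C->L->D->refl->G->L'->A->R'->A->plug->A
Char 6 ('E'): step: R->6, L=7; E->plug->E->R->G->L->E->refl->B->L'->E->R'->C->plug->B
Char 7 ('E'): step: R->7, L=7; E->plug->E->R->C->L->D->refl->G->L'->A->R'->H->plug->H
Char 8 ('A'): step: R->0, L->0 (L advanced); A->plug->A->R->C->L->E->refl->B->L'->G->R'->H->plug->H
Char 9 ('G'): step: R->1, L=0; G->plug->G->R->F->L->D->refl->G->L'->A->R'->C->plug->B
Final: ciphertext=FABEABHHB, RIGHT=1, LEFT=0

Answer: FABEABHHB 1 0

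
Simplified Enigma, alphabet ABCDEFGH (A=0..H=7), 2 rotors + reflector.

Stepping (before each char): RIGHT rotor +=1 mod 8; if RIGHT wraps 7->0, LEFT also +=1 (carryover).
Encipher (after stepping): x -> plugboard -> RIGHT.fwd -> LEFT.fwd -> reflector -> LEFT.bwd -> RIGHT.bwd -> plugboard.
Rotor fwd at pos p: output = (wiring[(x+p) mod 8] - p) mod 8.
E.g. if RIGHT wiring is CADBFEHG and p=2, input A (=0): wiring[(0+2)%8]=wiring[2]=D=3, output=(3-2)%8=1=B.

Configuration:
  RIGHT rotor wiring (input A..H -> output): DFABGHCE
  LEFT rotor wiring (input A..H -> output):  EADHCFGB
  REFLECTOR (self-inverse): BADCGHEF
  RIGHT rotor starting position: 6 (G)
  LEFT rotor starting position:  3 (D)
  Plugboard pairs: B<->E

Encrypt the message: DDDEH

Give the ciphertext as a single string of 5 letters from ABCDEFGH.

Char 1 ('D'): step: R->7, L=3; D->plug->D->R->B->L->H->refl->F->L'->G->R'->C->plug->C
Char 2 ('D'): step: R->0, L->4 (L advanced); D->plug->D->R->B->L->B->refl->A->L'->E->R'->H->plug->H
Char 3 ('D'): step: R->1, L=4; D->plug->D->R->F->L->E->refl->G->L'->A->R'->C->plug->C
Char 4 ('E'): step: R->2, L=4; E->plug->B->R->H->L->D->refl->C->L'->C->R'->F->plug->F
Char 5 ('H'): step: R->3, L=4; H->plug->H->R->F->L->E->refl->G->L'->A->R'->F->plug->F

Answer: CHCFF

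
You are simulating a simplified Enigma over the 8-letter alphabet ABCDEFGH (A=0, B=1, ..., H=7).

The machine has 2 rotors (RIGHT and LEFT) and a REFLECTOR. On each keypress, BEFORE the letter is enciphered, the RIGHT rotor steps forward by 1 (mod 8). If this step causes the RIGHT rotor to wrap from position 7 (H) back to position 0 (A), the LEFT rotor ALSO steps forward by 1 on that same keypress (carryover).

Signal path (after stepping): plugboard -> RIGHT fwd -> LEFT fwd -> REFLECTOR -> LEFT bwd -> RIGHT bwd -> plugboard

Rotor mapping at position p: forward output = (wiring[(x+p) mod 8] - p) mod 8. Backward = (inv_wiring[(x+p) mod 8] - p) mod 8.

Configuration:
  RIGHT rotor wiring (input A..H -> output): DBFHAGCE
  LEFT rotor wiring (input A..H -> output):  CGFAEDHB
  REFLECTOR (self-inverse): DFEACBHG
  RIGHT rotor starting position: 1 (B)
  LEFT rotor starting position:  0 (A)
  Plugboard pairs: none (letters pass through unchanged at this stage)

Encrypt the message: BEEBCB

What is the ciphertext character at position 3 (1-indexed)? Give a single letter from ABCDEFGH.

Char 1 ('B'): step: R->2, L=0; B->plug->B->R->F->L->D->refl->A->L'->D->R'->A->plug->A
Char 2 ('E'): step: R->3, L=0; E->plug->E->R->B->L->G->refl->H->L'->G->R'->G->plug->G
Char 3 ('E'): step: R->4, L=0; E->plug->E->R->H->L->B->refl->F->L'->C->R'->B->plug->B

B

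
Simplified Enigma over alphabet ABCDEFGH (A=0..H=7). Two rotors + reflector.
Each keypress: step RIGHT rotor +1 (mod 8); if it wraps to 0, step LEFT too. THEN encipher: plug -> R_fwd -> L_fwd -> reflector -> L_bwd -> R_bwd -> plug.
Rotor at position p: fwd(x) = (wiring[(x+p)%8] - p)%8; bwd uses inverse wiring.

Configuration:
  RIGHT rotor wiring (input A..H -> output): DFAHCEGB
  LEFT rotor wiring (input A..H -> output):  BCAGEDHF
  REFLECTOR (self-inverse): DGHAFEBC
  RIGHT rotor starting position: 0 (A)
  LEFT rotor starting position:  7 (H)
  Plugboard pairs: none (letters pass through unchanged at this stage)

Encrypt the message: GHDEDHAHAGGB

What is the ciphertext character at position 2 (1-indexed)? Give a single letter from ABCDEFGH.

Char 1 ('G'): step: R->1, L=7; G->plug->G->R->A->L->G->refl->B->L'->D->R'->E->plug->E
Char 2 ('H'): step: R->2, L=7; H->plug->H->R->D->L->B->refl->G->L'->A->R'->C->plug->C

C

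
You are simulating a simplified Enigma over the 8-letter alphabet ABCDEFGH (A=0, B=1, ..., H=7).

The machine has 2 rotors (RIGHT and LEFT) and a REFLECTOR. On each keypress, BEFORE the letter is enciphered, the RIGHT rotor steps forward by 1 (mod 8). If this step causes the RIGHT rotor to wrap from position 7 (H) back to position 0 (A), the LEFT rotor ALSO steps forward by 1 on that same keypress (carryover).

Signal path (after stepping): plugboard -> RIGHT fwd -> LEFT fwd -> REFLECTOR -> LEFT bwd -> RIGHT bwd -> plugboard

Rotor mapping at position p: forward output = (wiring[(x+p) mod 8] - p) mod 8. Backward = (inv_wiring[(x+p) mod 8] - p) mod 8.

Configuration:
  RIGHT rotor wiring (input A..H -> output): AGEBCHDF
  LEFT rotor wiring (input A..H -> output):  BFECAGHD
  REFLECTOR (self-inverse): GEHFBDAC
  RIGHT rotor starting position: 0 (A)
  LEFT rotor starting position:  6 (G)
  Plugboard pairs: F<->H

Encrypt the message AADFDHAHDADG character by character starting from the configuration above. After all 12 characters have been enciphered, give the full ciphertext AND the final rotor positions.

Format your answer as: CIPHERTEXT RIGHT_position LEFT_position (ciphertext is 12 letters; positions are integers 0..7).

Char 1 ('A'): step: R->1, L=6; A->plug->A->R->F->L->E->refl->B->L'->A->R'->C->plug->C
Char 2 ('A'): step: R->2, L=6; A->plug->A->R->C->L->D->refl->F->L'->B->R'->E->plug->E
Char 3 ('D'): step: R->3, L=6; D->plug->D->R->A->L->B->refl->E->L'->F->R'->F->plug->H
Char 4 ('F'): step: R->4, L=6; F->plug->H->R->F->L->E->refl->B->L'->A->R'->G->plug->G
Char 5 ('D'): step: R->5, L=6; D->plug->D->R->D->L->H->refl->C->L'->G->R'->B->plug->B
Char 6 ('H'): step: R->6, L=6; H->plug->F->R->D->L->H->refl->C->L'->G->R'->E->plug->E
Char 7 ('A'): step: R->7, L=6; A->plug->A->R->G->L->C->refl->H->L'->D->R'->F->plug->H
Char 8 ('H'): step: R->0, L->7 (L advanced); H->plug->F->R->H->L->A->refl->G->L'->C->R'->E->plug->E
Char 9 ('D'): step: R->1, L=7; D->plug->D->R->B->L->C->refl->H->L'->G->R'->E->plug->E
Char 10 ('A'): step: R->2, L=7; A->plug->A->R->C->L->G->refl->A->L'->H->R'->B->plug->B
Char 11 ('D'): step: R->3, L=7; D->plug->D->R->A->L->E->refl->B->L'->F->R'->F->plug->H
Char 12 ('G'): step: R->4, L=7; G->plug->G->R->A->L->E->refl->B->L'->F->R'->H->plug->F
Final: ciphertext=CEHGBEHEEBHF, RIGHT=4, LEFT=7

Answer: CEHGBEHEEBHF 4 7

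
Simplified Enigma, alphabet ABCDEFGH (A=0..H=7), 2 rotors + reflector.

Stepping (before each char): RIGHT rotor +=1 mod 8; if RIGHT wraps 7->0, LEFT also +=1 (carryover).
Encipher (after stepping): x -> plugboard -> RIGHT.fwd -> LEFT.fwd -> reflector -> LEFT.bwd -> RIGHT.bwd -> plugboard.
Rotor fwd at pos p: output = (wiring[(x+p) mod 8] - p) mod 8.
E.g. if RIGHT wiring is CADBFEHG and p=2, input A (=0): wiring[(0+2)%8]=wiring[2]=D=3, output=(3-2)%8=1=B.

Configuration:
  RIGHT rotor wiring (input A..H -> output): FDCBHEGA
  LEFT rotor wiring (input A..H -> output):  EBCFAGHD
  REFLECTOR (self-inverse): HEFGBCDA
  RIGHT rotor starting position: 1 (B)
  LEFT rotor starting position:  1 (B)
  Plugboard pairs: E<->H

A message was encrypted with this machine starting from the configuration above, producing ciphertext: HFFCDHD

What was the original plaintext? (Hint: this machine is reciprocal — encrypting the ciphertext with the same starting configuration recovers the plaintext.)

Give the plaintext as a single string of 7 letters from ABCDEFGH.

Answer: FCEDCAC

Derivation:
Char 1 ('H'): step: R->2, L=1; H->plug->E->R->E->L->F->refl->C->L'->G->R'->F->plug->F
Char 2 ('F'): step: R->3, L=1; F->plug->F->R->C->L->E->refl->B->L'->B->R'->C->plug->C
Char 3 ('F'): step: R->4, L=1; F->plug->F->R->H->L->D->refl->G->L'->F->R'->H->plug->E
Char 4 ('C'): step: R->5, L=1; C->plug->C->R->D->L->H->refl->A->L'->A->R'->D->plug->D
Char 5 ('D'): step: R->6, L=1; D->plug->D->R->F->L->G->refl->D->L'->H->R'->C->plug->C
Char 6 ('H'): step: R->7, L=1; H->plug->E->R->C->L->E->refl->B->L'->B->R'->A->plug->A
Char 7 ('D'): step: R->0, L->2 (L advanced); D->plug->D->R->B->L->D->refl->G->L'->C->R'->C->plug->C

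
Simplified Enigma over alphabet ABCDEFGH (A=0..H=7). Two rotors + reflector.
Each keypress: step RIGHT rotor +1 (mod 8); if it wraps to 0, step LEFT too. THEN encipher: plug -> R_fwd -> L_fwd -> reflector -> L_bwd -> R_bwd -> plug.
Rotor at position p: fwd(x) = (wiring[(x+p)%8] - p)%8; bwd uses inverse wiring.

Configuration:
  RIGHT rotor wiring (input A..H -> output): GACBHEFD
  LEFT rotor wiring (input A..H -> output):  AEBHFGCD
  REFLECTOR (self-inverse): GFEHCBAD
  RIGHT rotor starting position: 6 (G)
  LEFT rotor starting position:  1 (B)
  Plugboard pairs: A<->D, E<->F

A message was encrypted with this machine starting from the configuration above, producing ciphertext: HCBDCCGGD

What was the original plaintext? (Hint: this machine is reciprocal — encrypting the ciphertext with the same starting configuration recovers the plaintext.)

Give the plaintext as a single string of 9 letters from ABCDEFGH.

Char 1 ('H'): step: R->7, L=1; H->plug->H->R->G->L->C->refl->E->L'->D->R'->D->plug->A
Char 2 ('C'): step: R->0, L->2 (L advanced); C->plug->C->R->C->L->D->refl->H->L'->A->R'->B->plug->B
Char 3 ('B'): step: R->1, L=2; B->plug->B->R->B->L->F->refl->B->L'->F->R'->H->plug->H
Char 4 ('D'): step: R->2, L=2; D->plug->A->R->A->L->H->refl->D->L'->C->R'->D->plug->A
Char 5 ('C'): step: R->3, L=2; C->plug->C->R->B->L->F->refl->B->L'->F->R'->G->plug->G
Char 6 ('C'): step: R->4, L=2; C->plug->C->R->B->L->F->refl->B->L'->F->R'->H->plug->H
Char 7 ('G'): step: R->5, L=2; G->plug->G->R->E->L->A->refl->G->L'->G->R'->C->plug->C
Char 8 ('G'): step: R->6, L=2; G->plug->G->R->B->L->F->refl->B->L'->F->R'->B->plug->B
Char 9 ('D'): step: R->7, L=2; D->plug->A->R->E->L->A->refl->G->L'->G->R'->H->plug->H

Answer: ABHAGHCBH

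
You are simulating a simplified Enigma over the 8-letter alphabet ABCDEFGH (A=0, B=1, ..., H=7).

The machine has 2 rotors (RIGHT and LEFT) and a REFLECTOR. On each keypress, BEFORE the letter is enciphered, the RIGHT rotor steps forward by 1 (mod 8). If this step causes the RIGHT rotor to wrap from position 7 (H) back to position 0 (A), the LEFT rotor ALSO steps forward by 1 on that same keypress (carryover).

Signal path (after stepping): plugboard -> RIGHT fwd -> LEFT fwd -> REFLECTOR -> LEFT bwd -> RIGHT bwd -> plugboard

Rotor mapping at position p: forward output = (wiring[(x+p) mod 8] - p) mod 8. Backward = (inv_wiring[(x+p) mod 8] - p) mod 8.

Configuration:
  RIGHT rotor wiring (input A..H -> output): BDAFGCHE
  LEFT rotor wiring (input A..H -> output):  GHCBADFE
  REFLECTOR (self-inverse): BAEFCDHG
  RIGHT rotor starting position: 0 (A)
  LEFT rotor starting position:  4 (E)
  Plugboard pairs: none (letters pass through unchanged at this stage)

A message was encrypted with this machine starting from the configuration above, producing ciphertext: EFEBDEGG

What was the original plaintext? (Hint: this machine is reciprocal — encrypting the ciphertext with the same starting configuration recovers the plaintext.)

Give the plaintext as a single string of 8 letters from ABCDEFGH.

Answer: FBFHGCBD

Derivation:
Char 1 ('E'): step: R->1, L=4; E->plug->E->R->B->L->H->refl->G->L'->G->R'->F->plug->F
Char 2 ('F'): step: R->2, L=4; F->plug->F->R->C->L->B->refl->A->L'->D->R'->B->plug->B
Char 3 ('E'): step: R->3, L=4; E->plug->E->R->B->L->H->refl->G->L'->G->R'->F->plug->F
Char 4 ('B'): step: R->4, L=4; B->plug->B->R->G->L->G->refl->H->L'->B->R'->H->plug->H
Char 5 ('D'): step: R->5, L=4; D->plug->D->R->E->L->C->refl->E->L'->A->R'->G->plug->G
Char 6 ('E'): step: R->6, L=4; E->plug->E->R->C->L->B->refl->A->L'->D->R'->C->plug->C
Char 7 ('G'): step: R->7, L=4; G->plug->G->R->D->L->A->refl->B->L'->C->R'->B->plug->B
Char 8 ('G'): step: R->0, L->5 (L advanced); G->plug->G->R->H->L->D->refl->F->L'->F->R'->D->plug->D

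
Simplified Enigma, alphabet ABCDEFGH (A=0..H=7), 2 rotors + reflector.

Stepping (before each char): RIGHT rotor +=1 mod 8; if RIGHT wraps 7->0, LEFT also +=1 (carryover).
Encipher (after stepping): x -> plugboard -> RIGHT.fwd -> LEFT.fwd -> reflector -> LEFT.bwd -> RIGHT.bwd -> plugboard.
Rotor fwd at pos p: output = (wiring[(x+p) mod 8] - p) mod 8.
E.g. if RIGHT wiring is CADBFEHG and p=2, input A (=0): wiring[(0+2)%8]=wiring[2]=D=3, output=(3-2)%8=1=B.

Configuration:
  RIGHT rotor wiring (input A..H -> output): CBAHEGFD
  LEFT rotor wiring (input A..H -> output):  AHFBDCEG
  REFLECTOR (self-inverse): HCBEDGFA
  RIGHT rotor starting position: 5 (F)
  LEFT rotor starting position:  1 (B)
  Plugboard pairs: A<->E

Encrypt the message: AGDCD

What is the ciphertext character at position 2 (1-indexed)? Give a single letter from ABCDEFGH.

Char 1 ('A'): step: R->6, L=1; A->plug->E->R->C->L->A->refl->H->L'->H->R'->A->plug->E
Char 2 ('G'): step: R->7, L=1; G->plug->G->R->H->L->H->refl->A->L'->C->R'->C->plug->C

C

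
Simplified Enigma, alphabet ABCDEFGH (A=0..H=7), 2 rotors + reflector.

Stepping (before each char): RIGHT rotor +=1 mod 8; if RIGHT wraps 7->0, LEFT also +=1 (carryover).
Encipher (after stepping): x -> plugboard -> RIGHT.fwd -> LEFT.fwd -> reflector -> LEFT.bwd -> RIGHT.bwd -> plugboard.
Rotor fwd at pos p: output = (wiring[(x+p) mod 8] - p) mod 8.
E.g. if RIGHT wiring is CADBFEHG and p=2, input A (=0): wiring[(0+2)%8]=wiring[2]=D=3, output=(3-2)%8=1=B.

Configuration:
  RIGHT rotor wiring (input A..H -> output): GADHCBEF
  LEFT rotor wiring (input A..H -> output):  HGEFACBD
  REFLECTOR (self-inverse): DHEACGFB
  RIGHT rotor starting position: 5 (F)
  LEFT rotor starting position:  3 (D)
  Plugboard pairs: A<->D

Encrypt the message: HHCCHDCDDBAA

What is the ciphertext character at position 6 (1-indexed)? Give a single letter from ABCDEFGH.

Char 1 ('H'): step: R->6, L=3; H->plug->H->R->D->L->G->refl->F->L'->B->R'->F->plug->F
Char 2 ('H'): step: R->7, L=3; H->plug->H->R->F->L->E->refl->C->L'->A->R'->E->plug->E
Char 3 ('C'): step: R->0, L->4 (L advanced); C->plug->C->R->D->L->H->refl->B->L'->H->R'->D->plug->A
Char 4 ('C'): step: R->1, L=4; C->plug->C->R->G->L->A->refl->D->L'->E->R'->G->plug->G
Char 5 ('H'): step: R->2, L=4; H->plug->H->R->G->L->A->refl->D->L'->E->R'->G->plug->G
Char 6 ('D'): step: R->3, L=4; D->plug->A->R->E->L->D->refl->A->L'->G->R'->C->plug->C

C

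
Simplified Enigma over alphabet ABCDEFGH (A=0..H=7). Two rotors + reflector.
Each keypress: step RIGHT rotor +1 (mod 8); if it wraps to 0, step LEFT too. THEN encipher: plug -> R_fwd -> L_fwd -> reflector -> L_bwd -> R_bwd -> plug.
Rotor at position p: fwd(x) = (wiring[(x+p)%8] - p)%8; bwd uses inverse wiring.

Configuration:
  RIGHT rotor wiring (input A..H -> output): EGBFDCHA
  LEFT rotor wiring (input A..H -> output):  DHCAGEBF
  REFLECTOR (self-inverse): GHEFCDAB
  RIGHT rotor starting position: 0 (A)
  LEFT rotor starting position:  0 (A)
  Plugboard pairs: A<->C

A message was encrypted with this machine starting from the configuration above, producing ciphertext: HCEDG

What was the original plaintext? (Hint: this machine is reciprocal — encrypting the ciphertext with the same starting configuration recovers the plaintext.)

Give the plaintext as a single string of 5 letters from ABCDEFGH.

Answer: ADCAD

Derivation:
Char 1 ('H'): step: R->1, L=0; H->plug->H->R->D->L->A->refl->G->L'->E->R'->C->plug->A
Char 2 ('C'): step: R->2, L=0; C->plug->A->R->H->L->F->refl->D->L'->A->R'->D->plug->D
Char 3 ('E'): step: R->3, L=0; E->plug->E->R->F->L->E->refl->C->L'->C->R'->A->plug->C
Char 4 ('D'): step: R->4, L=0; D->plug->D->R->E->L->G->refl->A->L'->D->R'->C->plug->A
Char 5 ('G'): step: R->5, L=0; G->plug->G->R->A->L->D->refl->F->L'->H->R'->D->plug->D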